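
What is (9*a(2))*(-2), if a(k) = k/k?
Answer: -18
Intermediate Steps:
a(k) = 1
(9*a(2))*(-2) = (9*1)*(-2) = 9*(-2) = -18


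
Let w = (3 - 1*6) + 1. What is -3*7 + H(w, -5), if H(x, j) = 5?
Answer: -16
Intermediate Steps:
w = -2 (w = (3 - 6) + 1 = -3 + 1 = -2)
-3*7 + H(w, -5) = -3*7 + 5 = -21 + 5 = -16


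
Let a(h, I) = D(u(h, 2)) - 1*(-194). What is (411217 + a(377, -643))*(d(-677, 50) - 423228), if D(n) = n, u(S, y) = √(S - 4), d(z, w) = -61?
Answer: -174145750779 - 423289*√373 ≈ -1.7415e+11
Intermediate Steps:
u(S, y) = √(-4 + S)
a(h, I) = 194 + √(-4 + h) (a(h, I) = √(-4 + h) - 1*(-194) = √(-4 + h) + 194 = 194 + √(-4 + h))
(411217 + a(377, -643))*(d(-677, 50) - 423228) = (411217 + (194 + √(-4 + 377)))*(-61 - 423228) = (411217 + (194 + √373))*(-423289) = (411411 + √373)*(-423289) = -174145750779 - 423289*√373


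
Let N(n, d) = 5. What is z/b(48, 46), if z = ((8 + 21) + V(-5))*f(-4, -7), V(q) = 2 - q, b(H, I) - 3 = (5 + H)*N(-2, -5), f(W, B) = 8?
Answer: 72/67 ≈ 1.0746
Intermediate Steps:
b(H, I) = 28 + 5*H (b(H, I) = 3 + (5 + H)*5 = 3 + (25 + 5*H) = 28 + 5*H)
z = 288 (z = ((8 + 21) + (2 - 1*(-5)))*8 = (29 + (2 + 5))*8 = (29 + 7)*8 = 36*8 = 288)
z/b(48, 46) = 288/(28 + 5*48) = 288/(28 + 240) = 288/268 = 288*(1/268) = 72/67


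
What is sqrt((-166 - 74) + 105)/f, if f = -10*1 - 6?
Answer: -3*I*sqrt(15)/16 ≈ -0.72618*I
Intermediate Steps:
f = -16 (f = -10 - 6 = -16)
sqrt((-166 - 74) + 105)/f = sqrt((-166 - 74) + 105)/(-16) = sqrt(-240 + 105)*(-1/16) = sqrt(-135)*(-1/16) = (3*I*sqrt(15))*(-1/16) = -3*I*sqrt(15)/16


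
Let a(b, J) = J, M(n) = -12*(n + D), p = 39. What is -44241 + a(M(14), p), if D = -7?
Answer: -44202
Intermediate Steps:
M(n) = 84 - 12*n (M(n) = -12*(n - 7) = -12*(-7 + n) = 84 - 12*n)
-44241 + a(M(14), p) = -44241 + 39 = -44202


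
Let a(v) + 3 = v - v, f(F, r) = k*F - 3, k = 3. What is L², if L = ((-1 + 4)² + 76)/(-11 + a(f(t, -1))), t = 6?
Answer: 7225/196 ≈ 36.862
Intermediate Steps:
f(F, r) = -3 + 3*F (f(F, r) = 3*F - 3 = -3 + 3*F)
a(v) = -3 (a(v) = -3 + (v - v) = -3 + 0 = -3)
L = -85/14 (L = ((-1 + 4)² + 76)/(-11 - 3) = (3² + 76)/(-14) = (9 + 76)*(-1/14) = 85*(-1/14) = -85/14 ≈ -6.0714)
L² = (-85/14)² = 7225/196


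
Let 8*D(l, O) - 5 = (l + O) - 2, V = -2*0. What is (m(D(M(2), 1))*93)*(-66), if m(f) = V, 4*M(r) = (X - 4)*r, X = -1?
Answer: 0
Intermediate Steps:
V = 0
M(r) = -5*r/4 (M(r) = ((-1 - 4)*r)/4 = (-5*r)/4 = -5*r/4)
D(l, O) = 3/8 + O/8 + l/8 (D(l, O) = 5/8 + ((l + O) - 2)/8 = 5/8 + ((O + l) - 2)/8 = 5/8 + (-2 + O + l)/8 = 5/8 + (-¼ + O/8 + l/8) = 3/8 + O/8 + l/8)
m(f) = 0
(m(D(M(2), 1))*93)*(-66) = (0*93)*(-66) = 0*(-66) = 0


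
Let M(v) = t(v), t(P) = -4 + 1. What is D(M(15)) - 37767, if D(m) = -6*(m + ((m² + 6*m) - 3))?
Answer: -37677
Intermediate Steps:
t(P) = -3
M(v) = -3
D(m) = 18 - 42*m - 6*m² (D(m) = -6*(m + (-3 + m² + 6*m)) = -6*(-3 + m² + 7*m) = 18 - 42*m - 6*m²)
D(M(15)) - 37767 = (18 - 42*(-3) - 6*(-3)²) - 37767 = (18 + 126 - 6*9) - 37767 = (18 + 126 - 54) - 37767 = 90 - 37767 = -37677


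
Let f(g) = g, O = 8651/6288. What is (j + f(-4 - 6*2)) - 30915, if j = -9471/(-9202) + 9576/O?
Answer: -1908138582365/79606502 ≈ -23970.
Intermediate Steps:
O = 8651/6288 (O = 8651*(1/6288) = 8651/6288 ≈ 1.3758)
j = 554170130997/79606502 (j = -9471/(-9202) + 9576/(8651/6288) = -9471*(-1/9202) + 9576*(6288/8651) = 9471/9202 + 60213888/8651 = 554170130997/79606502 ≈ 6961.4)
(j + f(-4 - 6*2)) - 30915 = (554170130997/79606502 + (-4 - 6*2)) - 30915 = (554170130997/79606502 + (-4 - 12)) - 30915 = (554170130997/79606502 - 16) - 30915 = 552896426965/79606502 - 30915 = -1908138582365/79606502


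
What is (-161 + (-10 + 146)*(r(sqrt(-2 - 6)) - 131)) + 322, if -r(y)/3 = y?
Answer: -17655 - 816*I*sqrt(2) ≈ -17655.0 - 1154.0*I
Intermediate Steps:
r(y) = -3*y
(-161 + (-10 + 146)*(r(sqrt(-2 - 6)) - 131)) + 322 = (-161 + (-10 + 146)*(-3*sqrt(-2 - 6) - 131)) + 322 = (-161 + 136*(-6*I*sqrt(2) - 131)) + 322 = (-161 + 136*(-131 - 6*I*sqrt(2))) + 322 = (-161 + (-17816 - 816*I*sqrt(2))) + 322 = (-17977 - 816*I*sqrt(2)) + 322 = -17655 - 816*I*sqrt(2)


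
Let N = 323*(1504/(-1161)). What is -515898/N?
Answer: 299478789/242896 ≈ 1233.0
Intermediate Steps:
N = -485792/1161 (N = 323*(1504*(-1/1161)) = 323*(-1504/1161) = -485792/1161 ≈ -418.43)
-515898/N = -515898/(-485792/1161) = -515898*(-1161/485792) = 299478789/242896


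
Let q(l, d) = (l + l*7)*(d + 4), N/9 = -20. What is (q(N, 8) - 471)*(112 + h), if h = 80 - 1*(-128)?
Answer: -5680320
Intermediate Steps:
N = -180 (N = 9*(-20) = -180)
q(l, d) = 8*l*(4 + d) (q(l, d) = (l + 7*l)*(4 + d) = (8*l)*(4 + d) = 8*l*(4 + d))
h = 208 (h = 80 + 128 = 208)
(q(N, 8) - 471)*(112 + h) = (8*(-180)*(4 + 8) - 471)*(112 + 208) = (8*(-180)*12 - 471)*320 = (-17280 - 471)*320 = -17751*320 = -5680320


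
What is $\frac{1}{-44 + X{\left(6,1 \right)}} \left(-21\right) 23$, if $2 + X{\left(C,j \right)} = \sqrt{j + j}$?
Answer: $\frac{1587}{151} + \frac{69 \sqrt{2}}{302} \approx 10.833$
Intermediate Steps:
$X{\left(C,j \right)} = -2 + \sqrt{2} \sqrt{j}$ ($X{\left(C,j \right)} = -2 + \sqrt{j + j} = -2 + \sqrt{2 j} = -2 + \sqrt{2} \sqrt{j}$)
$\frac{1}{-44 + X{\left(6,1 \right)}} \left(-21\right) 23 = \frac{1}{-44 - \left(2 - \sqrt{2} \sqrt{1}\right)} \left(-21\right) 23 = \frac{1}{-44 - \left(2 - \sqrt{2} \cdot 1\right)} \left(-21\right) 23 = \frac{1}{-44 - \left(2 - \sqrt{2}\right)} \left(-21\right) 23 = \frac{1}{-46 + \sqrt{2}} \left(-21\right) 23 = - \frac{21}{-46 + \sqrt{2}} \cdot 23 = - \frac{483}{-46 + \sqrt{2}}$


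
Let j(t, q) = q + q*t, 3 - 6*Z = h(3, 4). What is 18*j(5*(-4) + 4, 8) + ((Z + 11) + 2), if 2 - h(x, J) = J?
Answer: -12877/6 ≈ -2146.2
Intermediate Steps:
h(x, J) = 2 - J
Z = ⅚ (Z = ½ - (2 - 1*4)/6 = ½ - (2 - 4)/6 = ½ - ⅙*(-2) = ½ + ⅓ = ⅚ ≈ 0.83333)
18*j(5*(-4) + 4, 8) + ((Z + 11) + 2) = 18*(8*(1 + (5*(-4) + 4))) + ((⅚ + 11) + 2) = 18*(8*(1 + (-20 + 4))) + (71/6 + 2) = 18*(8*(1 - 16)) + 83/6 = 18*(8*(-15)) + 83/6 = 18*(-120) + 83/6 = -2160 + 83/6 = -12877/6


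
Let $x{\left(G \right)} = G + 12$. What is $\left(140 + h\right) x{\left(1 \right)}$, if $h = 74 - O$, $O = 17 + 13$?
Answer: $2392$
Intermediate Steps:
$O = 30$
$x{\left(G \right)} = 12 + G$
$h = 44$ ($h = 74 - 30 = 44$)
$\left(140 + h\right) x{\left(1 \right)} = \left(140 + 44\right) \left(12 + 1\right) = 184 \cdot 13 = 2392$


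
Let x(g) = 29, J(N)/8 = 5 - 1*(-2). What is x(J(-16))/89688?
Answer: 29/89688 ≈ 0.00032334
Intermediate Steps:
J(N) = 56 (J(N) = 8*(5 - 1*(-2)) = 8*(5 + 2) = 8*7 = 56)
x(J(-16))/89688 = 29/89688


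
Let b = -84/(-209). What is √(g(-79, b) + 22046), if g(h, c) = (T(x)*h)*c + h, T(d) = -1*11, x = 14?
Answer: √8056171/19 ≈ 149.39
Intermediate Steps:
b = 84/209 (b = -84*(-1/209) = 84/209 ≈ 0.40191)
T(d) = -11
g(h, c) = h - 11*c*h (g(h, c) = (-11*h)*c + h = -11*c*h + h = h - 11*c*h)
√(g(-79, b) + 22046) = √(-79*(1 - 11*84/209) + 22046) = √(-79*(1 - 84/19) + 22046) = √(-79*(-65/19) + 22046) = √(5135/19 + 22046) = √(424009/19) = √8056171/19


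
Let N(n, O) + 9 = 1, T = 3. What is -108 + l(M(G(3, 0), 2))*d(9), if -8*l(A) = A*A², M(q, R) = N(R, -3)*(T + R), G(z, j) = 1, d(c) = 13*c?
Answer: 935892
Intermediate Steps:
N(n, O) = -8 (N(n, O) = -9 + 1 = -8)
M(q, R) = -24 - 8*R (M(q, R) = -8*(3 + R) = -24 - 8*R)
l(A) = -A³/8 (l(A) = -A*A²/8 = -A³/8)
-108 + l(M(G(3, 0), 2))*d(9) = -108 + (-(-24 - 8*2)³/8)*(13*9) = -108 - (-24 - 16)³/8*117 = -108 - ⅛*(-40)³*117 = -108 - ⅛*(-64000)*117 = -108 + 8000*117 = -108 + 936000 = 935892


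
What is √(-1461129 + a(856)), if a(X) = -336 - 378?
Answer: 3*I*√162427 ≈ 1209.1*I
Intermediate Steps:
a(X) = -714
√(-1461129 + a(856)) = √(-1461129 - 714) = √(-1461843) = 3*I*√162427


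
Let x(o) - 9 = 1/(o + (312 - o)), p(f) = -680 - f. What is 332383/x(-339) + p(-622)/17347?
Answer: 1798944382190/48727723 ≈ 36918.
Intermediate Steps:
x(o) = 2809/312 (x(o) = 9 + 1/(o + (312 - o)) = 9 + 1/312 = 2809/312)
332383/x(-339) + p(-622)/17347 = 332383/(2809/312) + (-680 - 1*(-622))/17347 = 332383*(312/2809) + (-680 + 622)*(1/17347) = 103703496/2809 - 58*1/17347 = 103703496/2809 - 58/17347 = 1798944382190/48727723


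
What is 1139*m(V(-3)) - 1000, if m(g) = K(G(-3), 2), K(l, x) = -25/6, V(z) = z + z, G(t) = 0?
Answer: -34475/6 ≈ -5745.8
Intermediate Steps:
V(z) = 2*z
K(l, x) = -25/6
m(g) = -25/6
1139*m(V(-3)) - 1000 = 1139*(-25/6) - 1000 = -28475/6 - 1000 = -34475/6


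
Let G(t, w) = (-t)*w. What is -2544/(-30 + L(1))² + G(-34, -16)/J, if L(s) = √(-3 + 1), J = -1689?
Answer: 8*(-238019*I + 2040*√2)/(1689*(30*√2 + 449*I)) ≈ -2.4858 - 0.26532*I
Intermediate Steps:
L(s) = I*√2 (L(s) = √(-2) = I*√2)
G(t, w) = -t*w
-2544/(-30 + L(1))² + G(-34, -16)/J = -2544/(-30 + I*√2)² - 1*(-34)*(-16)/(-1689) = -2544/(-30 + I*√2)² - 544*(-1/1689) = -2544/(-30 + I*√2)² + 544/1689 = 544/1689 - 2544/(-30 + I*√2)²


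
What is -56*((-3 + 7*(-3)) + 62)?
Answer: -2128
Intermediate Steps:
-56*((-3 + 7*(-3)) + 62) = -56*((-3 - 21) + 62) = -56*(-24 + 62) = -56*38 = -2128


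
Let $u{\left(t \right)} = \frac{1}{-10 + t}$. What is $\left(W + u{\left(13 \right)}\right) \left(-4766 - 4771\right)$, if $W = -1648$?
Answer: $15713797$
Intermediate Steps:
$\left(W + u{\left(13 \right)}\right) \left(-4766 - 4771\right) = \left(-1648 + \frac{1}{-10 + 13}\right) \left(-4766 - 4771\right) = \left(-1648 + \frac{1}{3}\right) \left(-9537\right) = \left(- \frac{4943}{3}\right) \left(-9537\right) = 15713797$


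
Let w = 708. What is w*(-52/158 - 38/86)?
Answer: -1854252/3397 ≈ -545.85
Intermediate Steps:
w*(-52/158 - 38/86) = 708*(-52/158 - 38/86) = 708*(-52*1/158 - 38*1/86) = 708*(-26/79 - 19/43) = 708*(-2619/3397) = -1854252/3397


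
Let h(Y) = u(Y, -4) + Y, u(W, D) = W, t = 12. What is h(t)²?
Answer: 576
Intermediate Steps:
h(Y) = 2*Y (h(Y) = Y + Y = 2*Y)
h(t)² = (2*12)² = 24² = 576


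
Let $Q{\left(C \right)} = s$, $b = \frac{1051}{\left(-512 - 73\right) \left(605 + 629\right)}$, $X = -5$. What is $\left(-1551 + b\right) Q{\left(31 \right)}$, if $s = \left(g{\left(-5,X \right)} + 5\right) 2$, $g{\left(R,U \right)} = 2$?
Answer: $- \frac{7837567087}{360945} \approx -21714.0$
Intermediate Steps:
$b = - \frac{1051}{721890}$ ($b = \frac{1051}{\left(-585\right) 1234} = \frac{1051}{-721890} = 1051 \left(- \frac{1}{721890}\right) = - \frac{1051}{721890} \approx -0.0014559$)
$s = 14$ ($s = \left(2 + 5\right) 2 = 7 \cdot 2 = 14$)
$Q{\left(C \right)} = 14$
$\left(-1551 + b\right) Q{\left(31 \right)} = \left(-1551 - \frac{1051}{721890}\right) 14 = \left(- \frac{1119652441}{721890}\right) 14 = - \frac{7837567087}{360945}$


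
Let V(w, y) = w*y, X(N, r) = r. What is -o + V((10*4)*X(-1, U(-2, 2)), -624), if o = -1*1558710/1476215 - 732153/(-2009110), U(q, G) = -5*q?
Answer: -148056235506086559/593175663730 ≈ -2.4960e+5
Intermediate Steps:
o = -410160921441/593175663730 (o = -1558710*1/1476215 - 732153*(-1/2009110) = -311742/295243 + 732153/2009110 = -410160921441/593175663730 ≈ -0.69147)
-o + V((10*4)*X(-1, U(-2, 2)), -624) = -1*(-410160921441/593175663730) + ((10*4)*(-5*(-2)))*(-624) = 410160921441/593175663730 + (40*10)*(-624) = 410160921441/593175663730 + 400*(-624) = 410160921441/593175663730 - 249600 = -148056235506086559/593175663730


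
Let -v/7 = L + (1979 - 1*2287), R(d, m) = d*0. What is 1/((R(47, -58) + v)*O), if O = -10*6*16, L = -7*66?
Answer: -1/5174400 ≈ -1.9326e-7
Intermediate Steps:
R(d, m) = 0
L = -462
O = -960 (O = -60*16 = -960)
v = 5390 (v = -7*(-462 + (1979 - 1*2287)) = -7*(-462 + (1979 - 2287)) = -7*(-462 - 308) = -7*(-770) = 5390)
1/((R(47, -58) + v)*O) = 1/((0 + 5390)*(-960)) = -1/960/5390 = (1/5390)*(-1/960) = -1/5174400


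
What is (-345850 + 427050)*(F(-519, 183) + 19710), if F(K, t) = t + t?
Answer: 1630171200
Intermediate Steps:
F(K, t) = 2*t
(-345850 + 427050)*(F(-519, 183) + 19710) = (-345850 + 427050)*(2*183 + 19710) = 81200*(366 + 19710) = 81200*20076 = 1630171200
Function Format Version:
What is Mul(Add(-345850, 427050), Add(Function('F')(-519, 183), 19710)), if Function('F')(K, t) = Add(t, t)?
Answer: 1630171200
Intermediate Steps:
Function('F')(K, t) = Mul(2, t)
Mul(Add(-345850, 427050), Add(Function('F')(-519, 183), 19710)) = Mul(Add(-345850, 427050), Add(Mul(2, 183), 19710)) = Mul(81200, Add(366, 19710)) = Mul(81200, 20076) = 1630171200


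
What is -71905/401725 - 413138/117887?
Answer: -3171718687/861057365 ≈ -3.6835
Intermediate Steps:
-71905/401725 - 413138/117887 = -71905*1/401725 - 413138*1/117887 = -14381/80345 - 37558/10717 = -3171718687/861057365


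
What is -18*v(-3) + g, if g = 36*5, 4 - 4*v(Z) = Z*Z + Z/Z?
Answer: 207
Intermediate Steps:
v(Z) = 3/4 - Z**2/4 (v(Z) = 1 - (Z*Z + Z/Z)/4 = 1 - (Z**2 + 1)/4 = 1 - (1 + Z**2)/4 = 1 + (-1/4 - Z**2/4) = 3/4 - Z**2/4)
g = 180
-18*v(-3) + g = -18*(3/4 - 1/4*(-3)**2) + 180 = -18*(3/4 - 1/4*9) + 180 = -18*(3/4 - 9/4) + 180 = -18*(-3/2) + 180 = 27 + 180 = 207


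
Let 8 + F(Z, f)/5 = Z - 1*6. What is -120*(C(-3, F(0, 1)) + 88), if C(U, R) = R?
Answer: -2160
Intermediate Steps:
F(Z, f) = -70 + 5*Z (F(Z, f) = -40 + 5*(Z - 1*6) = -40 + 5*(Z - 6) = -40 + 5*(-6 + Z) = -40 + (-30 + 5*Z) = -70 + 5*Z)
-120*(C(-3, F(0, 1)) + 88) = -120*((-70 + 5*0) + 88) = -120*((-70 + 0) + 88) = -120*(-70 + 88) = -120*18 = -2160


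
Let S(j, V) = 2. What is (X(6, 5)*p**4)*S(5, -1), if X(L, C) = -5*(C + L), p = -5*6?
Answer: -89100000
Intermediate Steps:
p = -30
X(L, C) = -5*C - 5*L
(X(6, 5)*p**4)*S(5, -1) = ((-5*5 - 5*6)*(-30)**4)*2 = ((-25 - 30)*810000)*2 = -55*810000*2 = -44550000*2 = -89100000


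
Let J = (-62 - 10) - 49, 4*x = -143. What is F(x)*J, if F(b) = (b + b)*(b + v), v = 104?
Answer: 4723719/8 ≈ 5.9047e+5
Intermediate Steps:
x = -143/4 (x = (1/4)*(-143) = -143/4 ≈ -35.750)
F(b) = 2*b*(104 + b) (F(b) = (b + b)*(b + 104) = (2*b)*(104 + b) = 2*b*(104 + b))
J = -121 (J = -72 - 49 = -121)
F(x)*J = (2*(-143/4)*(104 - 143/4))*(-121) = (2*(-143/4)*(273/4))*(-121) = -39039/8*(-121) = 4723719/8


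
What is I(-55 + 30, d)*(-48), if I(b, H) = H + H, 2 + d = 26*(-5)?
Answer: 12672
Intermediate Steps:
d = -132 (d = -2 + 26*(-5) = -2 - 130 = -132)
I(b, H) = 2*H
I(-55 + 30, d)*(-48) = (2*(-132))*(-48) = -264*(-48) = 12672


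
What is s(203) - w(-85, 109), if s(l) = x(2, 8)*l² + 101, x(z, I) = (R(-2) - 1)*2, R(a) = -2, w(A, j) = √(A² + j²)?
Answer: -247153 - √19106 ≈ -2.4729e+5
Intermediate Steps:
x(z, I) = -6 (x(z, I) = (-2 - 1)*2 = -3*2 = -6)
s(l) = 101 - 6*l² (s(l) = -6*l² + 101 = 101 - 6*l²)
s(203) - w(-85, 109) = (101 - 6*203²) - √((-85)² + 109²) = (101 - 6*41209) - √(7225 + 11881) = (101 - 247254) - √19106 = -247153 - √19106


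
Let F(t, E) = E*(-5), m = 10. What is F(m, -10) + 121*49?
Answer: 5979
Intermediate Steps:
F(t, E) = -5*E
F(m, -10) + 121*49 = -5*(-10) + 121*49 = 50 + 5929 = 5979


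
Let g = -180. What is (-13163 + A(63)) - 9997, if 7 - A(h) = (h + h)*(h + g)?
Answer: -8411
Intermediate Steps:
A(h) = 7 - 2*h*(-180 + h) (A(h) = 7 - (h + h)*(h - 180) = 7 - 2*h*(-180 + h))
(-13163 + A(63)) - 9997 = (-13163 + (7 - 2*63² + 360*63)) - 9997 = (-13163 + (7 - 2*3969 + 22680)) - 9997 = (-13163 + (7 - 7938 + 22680)) - 9997 = (-13163 + 14749) - 9997 = 1586 - 9997 = -8411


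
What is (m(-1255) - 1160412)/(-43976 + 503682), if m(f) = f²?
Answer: 414613/459706 ≈ 0.90191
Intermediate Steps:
(m(-1255) - 1160412)/(-43976 + 503682) = ((-1255)² - 1160412)/(-43976 + 503682) = (1575025 - 1160412)/459706 = 414613*(1/459706) = 414613/459706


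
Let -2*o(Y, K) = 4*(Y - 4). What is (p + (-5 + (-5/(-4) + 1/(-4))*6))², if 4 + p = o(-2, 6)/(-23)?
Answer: 6561/529 ≈ 12.403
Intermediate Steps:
o(Y, K) = 8 - 2*Y (o(Y, K) = -2*(Y - 4) = -2*(-4 + Y) = -(-16 + 4*Y)/2 = 8 - 2*Y)
p = -104/23 (p = -4 + (8 - 2*(-2))/(-23) = -4 + (8 + 4)*(-1/23) = -4 + 12*(-1/23) = -4 - 12/23 = -104/23 ≈ -4.5217)
(p + (-5 + (-5/(-4) + 1/(-4))*6))² = (-104/23 + (-5 + (-5/(-4) + 1/(-4))*6))² = (-104/23 + (-5 + (-5*(-¼) + 1*(-¼))*6))² = (-104/23 + (-5 + (5/4 - ¼)*6))² = (-104/23 + (-5 + 1*6))² = (-104/23 + (-5 + 6))² = (-104/23 + 1)² = (-81/23)² = 6561/529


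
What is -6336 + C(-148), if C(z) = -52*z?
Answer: 1360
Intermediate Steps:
-6336 + C(-148) = -6336 - 52*(-148) = -6336 + 7696 = 1360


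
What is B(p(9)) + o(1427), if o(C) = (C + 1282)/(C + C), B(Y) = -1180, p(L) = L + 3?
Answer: -3365011/2854 ≈ -1179.1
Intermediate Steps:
p(L) = 3 + L
o(C) = (1282 + C)/(2*C) (o(C) = (1282 + C)/((2*C)) = (1282 + C)*(1/(2*C)) = (1282 + C)/(2*C))
B(p(9)) + o(1427) = -1180 + (½)*(1282 + 1427)/1427 = -1180 + (½)*(1/1427)*2709 = -1180 + 2709/2854 = -3365011/2854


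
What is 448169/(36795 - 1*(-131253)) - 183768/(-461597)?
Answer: 237755310757/77570452656 ≈ 3.0650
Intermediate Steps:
448169/(36795 - 1*(-131253)) - 183768/(-461597) = 448169/(36795 + 131253) - 183768*(-1/461597) = 448169/168048 + 183768/461597 = 237755310757/77570452656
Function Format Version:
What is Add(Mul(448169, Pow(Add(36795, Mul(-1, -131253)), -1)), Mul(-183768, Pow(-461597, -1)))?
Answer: Rational(237755310757, 77570452656) ≈ 3.0650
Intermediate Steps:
Add(Mul(448169, Pow(Add(36795, Mul(-1, -131253)), -1)), Mul(-183768, Pow(-461597, -1))) = Add(Mul(448169, Pow(Add(36795, 131253), -1)), Mul(-183768, Rational(-1, 461597))) = Add(Mul(448169, Pow(168048, -1)), Rational(183768, 461597)) = Add(Mul(448169, Rational(1, 168048)), Rational(183768, 461597)) = Add(Rational(448169, 168048), Rational(183768, 461597)) = Rational(237755310757, 77570452656)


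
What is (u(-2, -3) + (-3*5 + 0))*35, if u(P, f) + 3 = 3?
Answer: -525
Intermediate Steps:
u(P, f) = 0 (u(P, f) = -3 + 3 = 0)
(u(-2, -3) + (-3*5 + 0))*35 = (0 + (-3*5 + 0))*35 = (0 + (-15 + 0))*35 = (0 - 15)*35 = -15*35 = -525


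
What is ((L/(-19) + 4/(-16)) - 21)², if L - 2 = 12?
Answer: 2792241/5776 ≈ 483.42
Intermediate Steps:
L = 14 (L = 2 + 12 = 14)
((L/(-19) + 4/(-16)) - 21)² = ((14/(-19) + 4/(-16)) - 21)² = ((14*(-1/19) + 4*(-1/16)) - 21)² = ((-14/19 - ¼) - 21)² = (-75/76 - 21)² = (-1671/76)² = 2792241/5776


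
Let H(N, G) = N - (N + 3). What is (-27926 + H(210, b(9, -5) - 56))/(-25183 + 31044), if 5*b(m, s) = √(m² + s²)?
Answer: -27929/5861 ≈ -4.7652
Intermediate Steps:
b(m, s) = √(m² + s²)/5
H(N, G) = -3 (H(N, G) = N - (3 + N) = N + (-3 - N) = -3)
(-27926 + H(210, b(9, -5) - 56))/(-25183 + 31044) = (-27926 - 3)/(-25183 + 31044) = -27929/5861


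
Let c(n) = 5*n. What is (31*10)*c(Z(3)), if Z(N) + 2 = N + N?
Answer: 6200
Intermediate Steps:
Z(N) = -2 + 2*N (Z(N) = -2 + (N + N) = -2 + 2*N)
(31*10)*c(Z(3)) = (31*10)*(5*(-2 + 2*3)) = 310*(5*(-2 + 6)) = 310*(5*4) = 310*20 = 6200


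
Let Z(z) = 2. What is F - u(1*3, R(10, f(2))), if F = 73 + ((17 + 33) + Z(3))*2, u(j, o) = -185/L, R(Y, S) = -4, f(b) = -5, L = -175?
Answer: 6158/35 ≈ 175.94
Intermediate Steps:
u(j, o) = 37/35 (u(j, o) = -185/(-175) = -185*(-1/175) = 37/35)
F = 177 (F = 73 + ((17 + 33) + 2)*2 = 73 + (50 + 2)*2 = 73 + 52*2 = 73 + 104 = 177)
F - u(1*3, R(10, f(2))) = 177 - 1*37/35 = 177 - 37/35 = 6158/35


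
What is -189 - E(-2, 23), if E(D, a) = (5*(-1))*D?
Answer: -199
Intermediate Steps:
E(D, a) = -5*D
-189 - E(-2, 23) = -189 - (-5)*(-2) = -189 - 1*10 = -189 - 10 = -199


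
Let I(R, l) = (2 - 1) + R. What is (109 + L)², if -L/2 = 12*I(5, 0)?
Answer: 1225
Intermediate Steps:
I(R, l) = 1 + R
L = -144 (L = -24*(1 + 5) = -24*6 = -2*72 = -144)
(109 + L)² = (109 - 144)² = (-35)² = 1225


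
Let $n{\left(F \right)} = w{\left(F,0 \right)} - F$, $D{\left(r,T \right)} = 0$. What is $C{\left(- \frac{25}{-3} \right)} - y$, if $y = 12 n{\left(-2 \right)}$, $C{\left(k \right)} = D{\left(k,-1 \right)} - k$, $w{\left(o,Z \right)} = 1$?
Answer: $- \frac{133}{3} \approx -44.333$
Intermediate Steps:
$n{\left(F \right)} = 1 - F$
$C{\left(k \right)} = - k$ ($C{\left(k \right)} = 0 - k = - k$)
$y = 36$ ($y = 12 \left(1 - -2\right) = 12 \left(1 + 2\right) = 12 \cdot 3 = 36$)
$C{\left(- \frac{25}{-3} \right)} - y = - \frac{-25}{-3} - 36 = - \frac{\left(-25\right) \left(-1\right)}{3} - 36 = \left(-1\right) \frac{25}{3} - 36 = - \frac{25}{3} - 36 = - \frac{133}{3}$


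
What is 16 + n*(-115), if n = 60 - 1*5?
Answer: -6309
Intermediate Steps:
n = 55 (n = 60 - 5 = 55)
16 + n*(-115) = 16 + 55*(-115) = 16 - 6325 = -6309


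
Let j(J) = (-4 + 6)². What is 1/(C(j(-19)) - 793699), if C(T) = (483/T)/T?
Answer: -16/12698701 ≈ -1.2600e-6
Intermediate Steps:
j(J) = 4 (j(J) = 2² = 4)
C(T) = 483/T²
1/(C(j(-19)) - 793699) = 1/(483/4² - 793699) = 1/(483*(1/16) - 793699) = 1/(483/16 - 793699) = 1/(-12698701/16) = -16/12698701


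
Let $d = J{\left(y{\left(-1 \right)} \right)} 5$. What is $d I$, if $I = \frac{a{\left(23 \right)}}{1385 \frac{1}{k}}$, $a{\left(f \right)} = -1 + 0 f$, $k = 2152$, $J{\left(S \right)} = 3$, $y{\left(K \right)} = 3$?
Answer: $- \frac{6456}{277} \approx -23.307$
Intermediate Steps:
$a{\left(f \right)} = -1$ ($a{\left(f \right)} = -1 + 0 = -1$)
$I = - \frac{2152}{1385}$ ($I = - \frac{1}{1385 \cdot \frac{1}{2152}} = - \frac{1}{\frac{1385}{2152}} = \left(-1\right) \frac{2152}{1385} = - \frac{2152}{1385} \approx -1.5538$)
$d = 15$ ($d = 3 \cdot 5 = 15$)
$d I = 15 \left(- \frac{2152}{1385}\right) = - \frac{6456}{277}$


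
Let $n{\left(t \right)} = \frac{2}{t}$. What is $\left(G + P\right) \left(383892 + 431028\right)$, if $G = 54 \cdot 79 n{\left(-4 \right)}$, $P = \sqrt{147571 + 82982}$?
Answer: $-1738224360 + 2444760 \sqrt{25617} \approx -1.3469 \cdot 10^{9}$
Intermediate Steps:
$P = 3 \sqrt{25617}$ ($P = \sqrt{230553} = 3 \sqrt{25617} \approx 480.16$)
$G = -2133$ ($G = 54 \cdot 79 \frac{2}{-4} = 4266 \cdot 2 \left(- \frac{1}{4}\right) = 4266 \left(- \frac{1}{2}\right) = -2133$)
$\left(G + P\right) \left(383892 + 431028\right) = \left(-2133 + 3 \sqrt{25617}\right) \left(383892 + 431028\right) = \left(-2133 + 3 \sqrt{25617}\right) 814920 = -1738224360 + 2444760 \sqrt{25617}$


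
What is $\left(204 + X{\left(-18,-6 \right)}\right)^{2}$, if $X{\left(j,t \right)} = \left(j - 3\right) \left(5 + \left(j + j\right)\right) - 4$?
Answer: $724201$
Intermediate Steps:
$X{\left(j,t \right)} = -4 + \left(-3 + j\right) \left(5 + 2 j\right)$ ($X{\left(j,t \right)} = \left(-3 + j\right) \left(5 + 2 j\right) - 4 = -4 + \left(-3 + j\right) \left(5 + 2 j\right)$)
$\left(204 + X{\left(-18,-6 \right)}\right)^{2} = \left(204 - \left(1 - 648\right)\right)^{2} = \left(204 + \left(-19 + 18 + 2 \cdot 324\right)\right)^{2} = \left(204 + \left(-19 + 18 + 648\right)\right)^{2} = \left(204 + 647\right)^{2} = 851^{2} = 724201$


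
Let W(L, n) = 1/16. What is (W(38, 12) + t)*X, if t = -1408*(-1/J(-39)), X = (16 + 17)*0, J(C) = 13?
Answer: 0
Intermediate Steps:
W(L, n) = 1/16
X = 0 (X = 33*0 = 0)
t = 1408/13 (t = -1408/((-1*13)) = -1408/(-13) = -1408*(-1/13) = 1408/13 ≈ 108.31)
(W(38, 12) + t)*X = (1/16 + 1408/13)*0 = (22541/208)*0 = 0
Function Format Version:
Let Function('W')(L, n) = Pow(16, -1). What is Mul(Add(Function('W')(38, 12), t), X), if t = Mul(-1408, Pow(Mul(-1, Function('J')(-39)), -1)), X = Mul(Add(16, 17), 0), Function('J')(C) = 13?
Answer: 0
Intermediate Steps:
Function('W')(L, n) = Rational(1, 16)
X = 0 (X = Mul(33, 0) = 0)
t = Rational(1408, 13) (t = Mul(-1408, Pow(Mul(-1, 13), -1)) = Mul(-1408, Pow(-13, -1)) = Mul(-1408, Rational(-1, 13)) = Rational(1408, 13) ≈ 108.31)
Mul(Add(Function('W')(38, 12), t), X) = Mul(Add(Rational(1, 16), Rational(1408, 13)), 0) = Mul(Rational(22541, 208), 0) = 0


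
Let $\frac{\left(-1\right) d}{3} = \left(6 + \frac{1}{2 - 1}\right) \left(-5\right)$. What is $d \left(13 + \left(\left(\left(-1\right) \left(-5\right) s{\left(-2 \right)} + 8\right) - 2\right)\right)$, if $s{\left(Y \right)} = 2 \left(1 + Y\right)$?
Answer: $945$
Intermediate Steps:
$s{\left(Y \right)} = 2 + 2 Y$
$d = 105$ ($d = - 3 \left(6 + \frac{1}{2 - 1}\right) \left(-5\right) = - 3 \left(6 + 1^{-1}\right) \left(-5\right) = - 3 \left(6 + 1\right) \left(-5\right) = - 3 \cdot 7 \left(-5\right) = \left(-3\right) \left(-35\right) = 105$)
$d \left(13 + \left(\left(\left(-1\right) \left(-5\right) s{\left(-2 \right)} + 8\right) - 2\right)\right) = 105 \left(13 + \left(\left(\left(-1\right) \left(-5\right) \left(2 + 2 \left(-2\right)\right) + 8\right) - 2\right)\right) = 105 \left(13 + \left(\left(5 \left(2 - 4\right) + 8\right) - 2\right)\right) = 105 \left(13 + \left(\left(5 \left(-2\right) + 8\right) - 2\right)\right) = 105 \left(13 + \left(\left(-10 + 8\right) - 2\right)\right) = 105 \left(13 - 4\right) = 105 \cdot 9 = 945$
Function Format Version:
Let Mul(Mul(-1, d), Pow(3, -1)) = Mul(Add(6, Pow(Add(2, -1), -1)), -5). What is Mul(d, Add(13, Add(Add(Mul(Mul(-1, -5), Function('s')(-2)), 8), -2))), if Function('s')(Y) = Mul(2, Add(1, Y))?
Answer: 945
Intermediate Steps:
Function('s')(Y) = Add(2, Mul(2, Y))
d = 105 (d = Mul(-3, Mul(Add(6, Pow(Add(2, -1), -1)), -5)) = Mul(-3, Mul(Add(6, Pow(1, -1)), -5)) = Mul(-3, Mul(Add(6, 1), -5)) = Mul(-3, Mul(7, -5)) = Mul(-3, -35) = 105)
Mul(d, Add(13, Add(Add(Mul(Mul(-1, -5), Function('s')(-2)), 8), -2))) = Mul(105, Add(13, Add(Add(Mul(Mul(-1, -5), Add(2, Mul(2, -2))), 8), -2))) = Mul(105, Add(13, Add(Add(Mul(5, Add(2, -4)), 8), -2))) = Mul(105, Add(13, Add(Add(Mul(5, -2), 8), -2))) = Mul(105, Add(13, Add(Add(-10, 8), -2))) = Mul(105, Add(13, Add(-2, -2))) = Mul(105, Add(13, -4)) = Mul(105, 9) = 945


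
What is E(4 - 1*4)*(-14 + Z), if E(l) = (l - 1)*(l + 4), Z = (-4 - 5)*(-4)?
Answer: -88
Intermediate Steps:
Z = 36 (Z = -9*(-4) = 36)
E(l) = (-1 + l)*(4 + l)
E(4 - 1*4)*(-14 + Z) = (-4 + (4 - 1*4)² + 3*(4 - 1*4))*(-14 + 36) = (-4 + (4 - 4)² + 3*(4 - 4))*22 = (-4 + 0² + 3*0)*22 = (-4 + 0 + 0)*22 = -4*22 = -88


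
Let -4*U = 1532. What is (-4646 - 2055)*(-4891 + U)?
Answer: 35341074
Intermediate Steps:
U = -383 (U = -¼*1532 = -383)
(-4646 - 2055)*(-4891 + U) = (-4646 - 2055)*(-4891 - 383) = -6701*(-5274) = 35341074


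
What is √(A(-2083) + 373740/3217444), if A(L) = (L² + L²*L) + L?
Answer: I*√5844688582001326430866/804361 ≈ 95045.0*I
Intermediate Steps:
A(L) = L + L² + L³ (A(L) = (L² + L³) + L = L + L² + L³)
√(A(-2083) + 373740/3217444) = √(-2083*(1 - 2083 + (-2083)²) + 373740/3217444) = √(-2083*(1 - 2083 + 4338889) + 373740*(1/3217444)) = √(-2083*4336807 + 93435/804361) = √(-9033568981 + 93435/804361) = √(-7266250579032706/804361) = I*√5844688582001326430866/804361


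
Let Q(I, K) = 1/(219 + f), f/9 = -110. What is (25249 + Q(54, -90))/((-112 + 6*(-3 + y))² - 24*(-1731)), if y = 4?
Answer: 9733489/20346690 ≈ 0.47838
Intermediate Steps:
f = -990 (f = 9*(-110) = -990)
Q(I, K) = -1/771 (Q(I, K) = 1/(219 - 990) = 1/(-771) = -1/771)
(25249 + Q(54, -90))/((-112 + 6*(-3 + y))² - 24*(-1731)) = (25249 - 1/771)/((-112 + 6*(-3 + 4))² - 24*(-1731)) = 19466978/(771*((-112 + 6*1)² + 41544)) = 19466978/(771*((-112 + 6)² + 41544)) = 19466978/(771*((-106)² + 41544)) = 19466978/(771*(11236 + 41544)) = (19466978/771)/52780 = (19466978/771)*(1/52780) = 9733489/20346690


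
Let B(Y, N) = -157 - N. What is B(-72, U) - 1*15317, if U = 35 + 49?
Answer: -15558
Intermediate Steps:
U = 84
B(-72, U) - 1*15317 = (-157 - 1*84) - 1*15317 = (-157 - 84) - 15317 = -241 - 15317 = -15558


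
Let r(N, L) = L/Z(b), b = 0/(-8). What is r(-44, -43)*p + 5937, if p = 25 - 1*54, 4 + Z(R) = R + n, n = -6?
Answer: 58123/10 ≈ 5812.3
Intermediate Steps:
b = 0 (b = 0*(-⅛) = 0)
Z(R) = -10 + R (Z(R) = -4 + (R - 6) = -4 + (-6 + R) = -10 + R)
r(N, L) = -L/10 (r(N, L) = L/(-10 + 0) = L/(-10) = -L/10)
p = -29 (p = 25 - 54 = -29)
r(-44, -43)*p + 5937 = -⅒*(-43)*(-29) + 5937 = (43/10)*(-29) + 5937 = -1247/10 + 5937 = 58123/10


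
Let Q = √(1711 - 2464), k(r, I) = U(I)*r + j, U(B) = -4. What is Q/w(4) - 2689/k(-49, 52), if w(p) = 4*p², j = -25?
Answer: -2689/171 + I*√753/64 ≈ -15.725 + 0.42876*I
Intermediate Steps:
k(r, I) = -25 - 4*r (k(r, I) = -4*r - 25 = -25 - 4*r)
Q = I*√753 (Q = √(-753) = I*√753 ≈ 27.441*I)
Q/w(4) - 2689/k(-49, 52) = (I*√753)/((4*4²)) - 2689/(-25 - 4*(-49)) = (I*√753)/((4*16)) - 2689/(-25 + 196) = (I*√753)/64 - 2689/171 = (I*√753)*(1/64) - 2689*1/171 = I*√753/64 - 2689/171 = -2689/171 + I*√753/64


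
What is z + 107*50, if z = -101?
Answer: 5249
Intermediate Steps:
z + 107*50 = -101 + 107*50 = -101 + 5350 = 5249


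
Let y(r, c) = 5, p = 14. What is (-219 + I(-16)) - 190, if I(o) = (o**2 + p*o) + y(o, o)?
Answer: -372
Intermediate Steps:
I(o) = 5 + o**2 + 14*o (I(o) = (o**2 + 14*o) + 5 = 5 + o**2 + 14*o)
(-219 + I(-16)) - 190 = (-219 + (5 + (-16)**2 + 14*(-16))) - 190 = (-219 + (5 + 256 - 224)) - 190 = (-219 + 37) - 190 = -182 - 190 = -372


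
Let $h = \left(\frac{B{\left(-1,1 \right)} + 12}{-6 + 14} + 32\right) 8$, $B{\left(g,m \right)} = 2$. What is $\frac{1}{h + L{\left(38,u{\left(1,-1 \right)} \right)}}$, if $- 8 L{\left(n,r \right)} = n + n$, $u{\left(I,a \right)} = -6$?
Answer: $\frac{2}{521} \approx 0.0038388$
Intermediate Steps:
$L{\left(n,r \right)} = - \frac{n}{4}$ ($L{\left(n,r \right)} = - \frac{n + n}{8} = - \frac{2 n}{8} = - \frac{n}{4}$)
$h = 270$ ($h = \left(\frac{2 + 12}{-6 + 14} + 32\right) 8 = \left(\frac{14}{8} + 32\right) 8 = \left(14 \cdot \frac{1}{8} + 32\right) 8 = \left(\frac{7}{4} + 32\right) 8 = \frac{135}{4} \cdot 8 = 270$)
$\frac{1}{h + L{\left(38,u{\left(1,-1 \right)} \right)}} = \frac{1}{270 - \frac{19}{2}} = \frac{1}{\frac{521}{2}} = \frac{2}{521}$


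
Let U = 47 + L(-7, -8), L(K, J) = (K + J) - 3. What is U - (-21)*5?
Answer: 134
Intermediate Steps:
L(K, J) = -3 + J + K (L(K, J) = (J + K) - 3 = -3 + J + K)
U = 29 (U = 47 + (-3 - 8 - 7) = 47 - 18 = 29)
U - (-21)*5 = 29 - (-21)*5 = 29 - 1*(-105) = 29 + 105 = 134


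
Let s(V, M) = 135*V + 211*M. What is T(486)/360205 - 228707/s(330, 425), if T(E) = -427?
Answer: -270290882/158519725 ≈ -1.7051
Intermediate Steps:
T(486)/360205 - 228707/s(330, 425) = -427/360205 - 228707/(135*330 + 211*425) = -427*1/360205 - 228707/(44550 + 89675) = -7/5905 - 228707/134225 = -270290882/158519725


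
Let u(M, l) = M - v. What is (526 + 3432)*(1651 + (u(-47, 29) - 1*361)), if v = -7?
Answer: 4947500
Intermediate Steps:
u(M, l) = 7 + M (u(M, l) = M - 1*(-7) = M + 7 = 7 + M)
(526 + 3432)*(1651 + (u(-47, 29) - 1*361)) = (526 + 3432)*(1651 + ((7 - 47) - 1*361)) = 3958*(1651 + (-40 - 361)) = 3958*(1651 - 401) = 3958*1250 = 4947500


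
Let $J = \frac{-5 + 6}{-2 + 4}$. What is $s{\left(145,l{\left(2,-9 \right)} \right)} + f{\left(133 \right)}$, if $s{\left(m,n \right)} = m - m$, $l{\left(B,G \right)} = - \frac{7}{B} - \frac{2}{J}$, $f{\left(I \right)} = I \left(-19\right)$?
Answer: $-2527$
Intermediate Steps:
$f{\left(I \right)} = - 19 I$
$J = \frac{1}{2}$ ($J = 1 \cdot \frac{1}{2} = \frac{1}{2} \approx 0.5$)
$l{\left(B,G \right)} = -4 - \frac{7}{B}$ ($l{\left(B,G \right)} = - \frac{7}{B} - 2 \frac{1}{\frac{1}{2}} = - \frac{7}{B} - 4 = -4 - \frac{7}{B}$)
$s{\left(m,n \right)} = 0$
$s{\left(145,l{\left(2,-9 \right)} \right)} + f{\left(133 \right)} = 0 - 2527 = -2527$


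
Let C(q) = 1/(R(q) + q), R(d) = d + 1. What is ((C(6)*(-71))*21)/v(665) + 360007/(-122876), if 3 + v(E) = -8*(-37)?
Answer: -119574983/36002668 ≈ -3.3213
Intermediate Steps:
R(d) = 1 + d
C(q) = 1/(1 + 2*q) (C(q) = 1/((1 + q) + q) = 1/(1 + 2*q))
v(E) = 293 (v(E) = -3 - 8*(-37) = -3 + 296 = 293)
((C(6)*(-71))*21)/v(665) + 360007/(-122876) = ((-71/(1 + 2*6))*21)/293 + 360007/(-122876) = ((-71/(1 + 12))*21)*(1/293) + 360007*(-1/122876) = ((-71/13)*21)*(1/293) - 360007/122876 = (((1/13)*(-71))*21)*(1/293) - 360007/122876 = -71/13*21*(1/293) - 360007/122876 = -1491/13*1/293 - 360007/122876 = -1491/3809 - 360007/122876 = -119574983/36002668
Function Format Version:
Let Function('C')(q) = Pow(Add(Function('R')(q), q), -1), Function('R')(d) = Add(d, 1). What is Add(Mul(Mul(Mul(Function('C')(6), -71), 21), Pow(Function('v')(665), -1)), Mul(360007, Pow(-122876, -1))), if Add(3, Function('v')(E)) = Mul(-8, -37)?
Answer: Rational(-119574983, 36002668) ≈ -3.3213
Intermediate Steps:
Function('R')(d) = Add(1, d)
Function('C')(q) = Pow(Add(1, Mul(2, q)), -1) (Function('C')(q) = Pow(Add(Add(1, q), q), -1) = Pow(Add(1, Mul(2, q)), -1))
Function('v')(E) = 293 (Function('v')(E) = Add(-3, Mul(-8, -37)) = Add(-3, 296) = 293)
Add(Mul(Mul(Mul(Function('C')(6), -71), 21), Pow(Function('v')(665), -1)), Mul(360007, Pow(-122876, -1))) = Add(Mul(Mul(Mul(Pow(Add(1, Mul(2, 6)), -1), -71), 21), Pow(293, -1)), Mul(360007, Pow(-122876, -1))) = Add(Mul(Mul(Mul(Pow(Add(1, 12), -1), -71), 21), Rational(1, 293)), Mul(360007, Rational(-1, 122876))) = Add(Mul(Mul(Mul(Pow(13, -1), -71), 21), Rational(1, 293)), Rational(-360007, 122876)) = Add(Mul(Mul(Mul(Rational(1, 13), -71), 21), Rational(1, 293)), Rational(-360007, 122876)) = Add(Mul(Mul(Rational(-71, 13), 21), Rational(1, 293)), Rational(-360007, 122876)) = Add(Mul(Rational(-1491, 13), Rational(1, 293)), Rational(-360007, 122876)) = Add(Rational(-1491, 3809), Rational(-360007, 122876)) = Rational(-119574983, 36002668)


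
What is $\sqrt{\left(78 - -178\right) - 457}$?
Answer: $i \sqrt{201} \approx 14.177 i$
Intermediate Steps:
$\sqrt{\left(78 - -178\right) - 457} = \sqrt{\left(78 + 178\right) - 457} = \sqrt{256 - 457} = \sqrt{-201} = i \sqrt{201}$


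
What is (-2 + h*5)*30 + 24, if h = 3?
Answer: 414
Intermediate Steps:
(-2 + h*5)*30 + 24 = (-2 + 3*5)*30 + 24 = (-2 + 15)*30 + 24 = 13*30 + 24 = 390 + 24 = 414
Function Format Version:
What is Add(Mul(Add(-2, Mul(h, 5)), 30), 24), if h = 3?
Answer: 414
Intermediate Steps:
Add(Mul(Add(-2, Mul(h, 5)), 30), 24) = Add(Mul(Add(-2, Mul(3, 5)), 30), 24) = Add(Mul(Add(-2, 15), 30), 24) = Add(Mul(13, 30), 24) = Add(390, 24) = 414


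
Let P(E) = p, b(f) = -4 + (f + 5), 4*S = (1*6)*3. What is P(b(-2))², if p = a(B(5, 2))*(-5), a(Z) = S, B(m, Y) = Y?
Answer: 2025/4 ≈ 506.25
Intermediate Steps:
S = 9/2 (S = ((1*6)*3)/4 = (6*3)/4 = (¼)*18 = 9/2 ≈ 4.5000)
b(f) = 1 + f (b(f) = -4 + (5 + f) = 1 + f)
a(Z) = 9/2
p = -45/2 (p = (9/2)*(-5) = -45/2 ≈ -22.500)
P(E) = -45/2
P(b(-2))² = (-45/2)² = 2025/4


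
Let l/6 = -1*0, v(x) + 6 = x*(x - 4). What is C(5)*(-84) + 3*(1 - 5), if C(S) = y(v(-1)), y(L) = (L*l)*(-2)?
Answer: -12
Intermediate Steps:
v(x) = -6 + x*(-4 + x) (v(x) = -6 + x*(x - 4) = -6 + x*(-4 + x))
l = 0 (l = 6*(-1*0) = 6*0 = 0)
y(L) = 0 (y(L) = (L*0)*(-2) = 0*(-2) = 0)
C(S) = 0
C(5)*(-84) + 3*(1 - 5) = 0*(-84) + 3*(1 - 5) = 0 + 3*(-4) = 0 - 12 = -12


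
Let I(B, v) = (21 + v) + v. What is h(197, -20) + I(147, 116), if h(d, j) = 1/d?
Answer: 49842/197 ≈ 253.01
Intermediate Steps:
I(B, v) = 21 + 2*v
h(197, -20) + I(147, 116) = 1/197 + (21 + 2*116) = 1/197 + (21 + 232) = 1/197 + 253 = 49842/197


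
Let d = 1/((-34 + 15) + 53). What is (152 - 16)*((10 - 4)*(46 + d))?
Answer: 37560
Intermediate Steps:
d = 1/34 (d = 1/(-19 + 53) = 1/34 ≈ 0.029412)
(152 - 16)*((10 - 4)*(46 + d)) = (152 - 16)*((10 - 4)*(46 + 1/34)) = 136*(6*(1565/34)) = 136*(4695/17) = 37560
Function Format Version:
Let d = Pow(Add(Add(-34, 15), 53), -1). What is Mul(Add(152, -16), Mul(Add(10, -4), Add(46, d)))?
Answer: 37560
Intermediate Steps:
d = Rational(1, 34) (d = Pow(Add(-19, 53), -1) = Pow(34, -1) = Rational(1, 34) ≈ 0.029412)
Mul(Add(152, -16), Mul(Add(10, -4), Add(46, d))) = Mul(Add(152, -16), Mul(Add(10, -4), Add(46, Rational(1, 34)))) = Mul(136, Mul(6, Rational(1565, 34))) = Mul(136, Rational(4695, 17)) = 37560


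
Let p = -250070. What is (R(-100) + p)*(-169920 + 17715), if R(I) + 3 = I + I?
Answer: 38092801965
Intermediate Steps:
R(I) = -3 + 2*I (R(I) = -3 + (I + I) = -3 + 2*I)
(R(-100) + p)*(-169920 + 17715) = ((-3 + 2*(-100)) - 250070)*(-169920 + 17715) = ((-3 - 200) - 250070)*(-152205) = (-203 - 250070)*(-152205) = -250273*(-152205) = 38092801965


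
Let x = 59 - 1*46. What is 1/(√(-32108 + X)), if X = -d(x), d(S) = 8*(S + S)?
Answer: -I*√8079/16158 ≈ -0.0055628*I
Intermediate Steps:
x = 13 (x = 59 - 46 = 13)
d(S) = 16*S (d(S) = 8*(2*S) = 16*S)
X = -208 (X = -16*13 = -1*208 = -208)
1/(√(-32108 + X)) = 1/(√(-32108 - 208)) = 1/(√(-32316)) = 1/(2*I*√8079) = -I*√8079/16158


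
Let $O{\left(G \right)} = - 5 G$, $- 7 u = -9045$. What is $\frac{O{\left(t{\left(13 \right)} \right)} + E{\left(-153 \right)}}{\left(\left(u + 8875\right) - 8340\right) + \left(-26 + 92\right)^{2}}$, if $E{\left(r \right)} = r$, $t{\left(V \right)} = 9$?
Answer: $- \frac{693}{21641} \approx -0.032023$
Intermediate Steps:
$u = \frac{9045}{7}$ ($u = \left(- \frac{1}{7}\right) \left(-9045\right) = \frac{9045}{7} \approx 1292.1$)
$\frac{O{\left(t{\left(13 \right)} \right)} + E{\left(-153 \right)}}{\left(\left(u + 8875\right) - 8340\right) + \left(-26 + 92\right)^{2}} = \frac{\left(-5\right) 9 - 153}{\left(\left(\frac{9045}{7} + 8875\right) - 8340\right) + \left(-26 + 92\right)^{2}} = \frac{-45 - 153}{\left(\frac{71170}{7} - 8340\right) + 66^{2}} = - \frac{198}{\frac{12790}{7} + 4356} = - \frac{198}{\frac{43282}{7}} = \left(-198\right) \frac{7}{43282} = - \frac{693}{21641}$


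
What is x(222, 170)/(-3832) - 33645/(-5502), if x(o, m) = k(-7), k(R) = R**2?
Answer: 21443007/3513944 ≈ 6.1023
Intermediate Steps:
x(o, m) = 49 (x(o, m) = (-7)**2 = 49)
x(222, 170)/(-3832) - 33645/(-5502) = 49/(-3832) - 33645/(-5502) = 49*(-1/3832) - 33645*(-1/5502) = -49/3832 + 11215/1834 = 21443007/3513944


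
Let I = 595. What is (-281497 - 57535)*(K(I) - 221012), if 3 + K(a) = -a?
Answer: 75132881520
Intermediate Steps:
K(a) = -3 - a
(-281497 - 57535)*(K(I) - 221012) = (-281497 - 57535)*((-3 - 1*595) - 221012) = -339032*((-3 - 595) - 221012) = -339032*(-598 - 221012) = -339032*(-221610) = 75132881520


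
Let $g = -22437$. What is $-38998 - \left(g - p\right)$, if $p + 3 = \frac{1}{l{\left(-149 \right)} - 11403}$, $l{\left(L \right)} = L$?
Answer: $- \frac{191347329}{11552} \approx -16564.0$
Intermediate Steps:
$p = - \frac{34657}{11552}$ ($p = -3 + \frac{1}{-149 - 11403} = -3 + \frac{1}{-11552} = -3 - \frac{1}{11552} = - \frac{34657}{11552} \approx -3.0001$)
$-38998 - \left(g - p\right) = -38998 - - \frac{259157567}{11552} = -38998 + \left(- \frac{34657}{11552} + 22437\right) = -38998 + \frac{259157567}{11552} = - \frac{191347329}{11552}$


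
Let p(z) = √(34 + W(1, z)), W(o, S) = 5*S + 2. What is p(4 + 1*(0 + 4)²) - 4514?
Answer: -4514 + 2*√34 ≈ -4502.3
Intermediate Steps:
W(o, S) = 2 + 5*S
p(z) = √(36 + 5*z) (p(z) = √(34 + (2 + 5*z)) = √(36 + 5*z))
p(4 + 1*(0 + 4)²) - 4514 = √(36 + 5*(4 + 1*(0 + 4)²)) - 4514 = √(36 + 5*(4 + 1*4²)) - 4514 = √(36 + 5*(4 + 1*16)) - 4514 = √(36 + 5*(4 + 16)) - 4514 = √(36 + 5*20) - 4514 = √(36 + 100) - 4514 = √136 - 4514 = 2*√34 - 4514 = -4514 + 2*√34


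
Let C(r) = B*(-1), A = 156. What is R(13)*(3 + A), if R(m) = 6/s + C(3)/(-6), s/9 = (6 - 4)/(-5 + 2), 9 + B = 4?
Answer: -583/2 ≈ -291.50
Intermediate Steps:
B = -5 (B = -9 + 4 = -5)
s = -6 (s = 9*((6 - 4)/(-5 + 2)) = 9*(2/(-3)) = 9*(2*(-⅓)) = 9*(-⅔) = -6)
C(r) = 5 (C(r) = -5*(-1) = 5)
R(m) = -11/6 (R(m) = 6/(-6) + 5/(-6) = 6*(-⅙) + 5*(-⅙) = -1 - ⅚ = -11/6)
R(13)*(3 + A) = -11*(3 + 156)/6 = -11/6*159 = -583/2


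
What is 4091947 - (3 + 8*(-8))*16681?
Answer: 5109488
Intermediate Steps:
4091947 - (3 + 8*(-8))*16681 = 4091947 - (3 - 64)*16681 = 4091947 - (-61)*16681 = 4091947 - 1*(-1017541) = 4091947 + 1017541 = 5109488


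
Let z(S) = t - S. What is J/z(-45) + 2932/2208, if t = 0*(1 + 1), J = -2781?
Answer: -166903/2760 ≈ -60.472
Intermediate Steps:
t = 0 (t = 0*2 = 0)
z(S) = -S (z(S) = 0 - S = -S)
J/z(-45) + 2932/2208 = -2781/((-1*(-45))) + 2932/2208 = -2781/45 + 2932*(1/2208) = -2781*1/45 + 733/552 = -309/5 + 733/552 = -166903/2760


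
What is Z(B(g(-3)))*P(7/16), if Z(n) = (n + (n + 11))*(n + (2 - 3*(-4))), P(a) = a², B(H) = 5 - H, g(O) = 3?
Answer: 735/16 ≈ 45.938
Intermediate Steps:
Z(n) = (11 + 2*n)*(14 + n) (Z(n) = (n + (11 + n))*(n + (2 + 12)) = (11 + 2*n)*(n + 14) = (11 + 2*n)*(14 + n))
Z(B(g(-3)))*P(7/16) = (154 + 2*(5 - 1*3)² + 39*(5 - 1*3))*(7/16)² = (154 + 2*(5 - 3)² + 39*(5 - 3))*(7*(1/16))² = (154 + 2*2² + 39*2)*(7/16)² = (154 + 2*4 + 78)*(49/256) = (154 + 8 + 78)*(49/256) = 240*(49/256) = 735/16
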